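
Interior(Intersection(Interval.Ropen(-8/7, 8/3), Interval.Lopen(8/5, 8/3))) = Interval.open(8/5, 8/3)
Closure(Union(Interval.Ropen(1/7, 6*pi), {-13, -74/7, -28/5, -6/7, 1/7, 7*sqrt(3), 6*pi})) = Union({-13, -74/7, -28/5, -6/7}, Interval(1/7, 6*pi))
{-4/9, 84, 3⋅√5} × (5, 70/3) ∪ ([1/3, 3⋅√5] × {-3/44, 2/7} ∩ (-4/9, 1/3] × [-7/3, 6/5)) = ({1/3} × {-3/44, 2/7}) ∪ ({-4/9, 84, 3⋅√5} × (5, 70/3))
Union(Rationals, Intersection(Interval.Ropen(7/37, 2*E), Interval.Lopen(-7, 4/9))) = Union(Interval(7/37, 4/9), Rationals)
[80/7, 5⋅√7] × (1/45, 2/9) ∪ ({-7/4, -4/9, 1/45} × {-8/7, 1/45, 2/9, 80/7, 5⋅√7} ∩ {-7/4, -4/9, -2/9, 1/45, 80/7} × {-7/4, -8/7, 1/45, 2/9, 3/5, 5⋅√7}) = ({-7/4, -4/9, 1/45} × {-8/7, 1/45, 2/9, 5⋅√7}) ∪ ([80/7, 5⋅√7] × (1/45, 2/9))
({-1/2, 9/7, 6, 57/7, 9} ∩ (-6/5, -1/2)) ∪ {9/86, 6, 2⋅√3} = {9/86, 6, 2⋅√3}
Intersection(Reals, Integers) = Integers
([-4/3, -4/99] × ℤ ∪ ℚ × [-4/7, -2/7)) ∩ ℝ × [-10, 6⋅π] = (ℚ × [-4/7, -2/7)) ∪ ([-4/3, -4/99] × {-10, -9, …, 18})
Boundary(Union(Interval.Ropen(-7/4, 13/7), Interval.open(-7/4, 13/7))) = {-7/4, 13/7}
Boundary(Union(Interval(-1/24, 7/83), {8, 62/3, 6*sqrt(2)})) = {-1/24, 7/83, 8, 62/3, 6*sqrt(2)}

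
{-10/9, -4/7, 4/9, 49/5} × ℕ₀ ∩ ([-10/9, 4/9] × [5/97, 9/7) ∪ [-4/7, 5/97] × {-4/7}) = {-10/9, -4/7, 4/9} × {1}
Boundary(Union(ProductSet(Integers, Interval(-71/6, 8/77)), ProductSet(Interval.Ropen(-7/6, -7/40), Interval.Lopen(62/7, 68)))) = Union(ProductSet({-7/6, -7/40}, Interval(62/7, 68)), ProductSet(Integers, Interval(-71/6, 8/77)), ProductSet(Interval(-7/6, -7/40), {62/7, 68}))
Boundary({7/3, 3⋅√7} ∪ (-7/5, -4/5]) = {-7/5, -4/5, 7/3, 3⋅√7}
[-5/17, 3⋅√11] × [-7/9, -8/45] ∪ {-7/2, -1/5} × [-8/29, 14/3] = ({-7/2, -1/5} × [-8/29, 14/3]) ∪ ([-5/17, 3⋅√11] × [-7/9, -8/45])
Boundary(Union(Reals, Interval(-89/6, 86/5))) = EmptySet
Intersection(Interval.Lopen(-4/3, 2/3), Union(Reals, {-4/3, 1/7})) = Interval.Lopen(-4/3, 2/3)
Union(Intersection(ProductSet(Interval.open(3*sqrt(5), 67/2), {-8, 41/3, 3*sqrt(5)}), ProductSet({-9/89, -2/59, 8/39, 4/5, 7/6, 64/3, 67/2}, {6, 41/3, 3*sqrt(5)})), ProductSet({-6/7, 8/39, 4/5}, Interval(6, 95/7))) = Union(ProductSet({64/3}, {41/3, 3*sqrt(5)}), ProductSet({-6/7, 8/39, 4/5}, Interval(6, 95/7)))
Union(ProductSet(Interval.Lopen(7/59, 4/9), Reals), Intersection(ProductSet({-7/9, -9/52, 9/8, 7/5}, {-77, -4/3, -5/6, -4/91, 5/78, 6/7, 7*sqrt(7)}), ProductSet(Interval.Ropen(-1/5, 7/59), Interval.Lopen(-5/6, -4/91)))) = Union(ProductSet({-9/52}, {-4/91}), ProductSet(Interval.Lopen(7/59, 4/9), Reals))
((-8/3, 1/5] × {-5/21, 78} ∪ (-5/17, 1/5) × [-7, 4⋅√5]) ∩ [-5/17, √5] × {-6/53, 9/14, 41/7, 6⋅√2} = (-5/17, 1/5) × {-6/53, 9/14, 41/7, 6⋅√2}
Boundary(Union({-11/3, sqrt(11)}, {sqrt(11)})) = {-11/3, sqrt(11)}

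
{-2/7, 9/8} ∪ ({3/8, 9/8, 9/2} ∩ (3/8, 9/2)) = {-2/7, 9/8}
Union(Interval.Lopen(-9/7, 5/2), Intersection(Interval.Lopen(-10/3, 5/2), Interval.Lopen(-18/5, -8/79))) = Interval.Lopen(-10/3, 5/2)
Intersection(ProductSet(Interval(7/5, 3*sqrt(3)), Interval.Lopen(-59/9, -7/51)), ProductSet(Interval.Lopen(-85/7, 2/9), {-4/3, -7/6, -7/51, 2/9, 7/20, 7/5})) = EmptySet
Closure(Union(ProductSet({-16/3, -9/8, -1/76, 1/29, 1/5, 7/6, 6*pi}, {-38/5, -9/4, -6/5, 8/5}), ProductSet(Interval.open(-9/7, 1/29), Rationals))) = Union(ProductSet({-16/3, -9/8, -1/76, 1/29, 1/5, 7/6, 6*pi}, {-38/5, -9/4, -6/5, 8/5}), ProductSet(Interval(-9/7, 1/29), Reals))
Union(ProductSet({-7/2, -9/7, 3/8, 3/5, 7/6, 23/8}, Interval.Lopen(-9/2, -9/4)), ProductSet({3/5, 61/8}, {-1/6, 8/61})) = Union(ProductSet({3/5, 61/8}, {-1/6, 8/61}), ProductSet({-7/2, -9/7, 3/8, 3/5, 7/6, 23/8}, Interval.Lopen(-9/2, -9/4)))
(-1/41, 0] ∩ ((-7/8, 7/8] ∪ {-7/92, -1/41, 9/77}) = (-1/41, 0]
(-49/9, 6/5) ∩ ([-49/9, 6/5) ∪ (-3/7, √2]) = (-49/9, 6/5)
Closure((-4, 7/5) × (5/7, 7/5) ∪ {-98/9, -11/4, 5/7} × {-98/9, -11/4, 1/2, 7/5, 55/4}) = ({-4, 7/5} × [5/7, 7/5]) ∪ ([-4, 7/5] × {5/7, 7/5}) ∪ ({-98/9, -11/4, 5/7} × {-98/9, -11/4, 1/2, 7/5, 55/4}) ∪ ((-4, 7/5) × (5/7, 7/5))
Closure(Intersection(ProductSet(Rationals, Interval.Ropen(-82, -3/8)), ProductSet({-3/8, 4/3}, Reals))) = ProductSet({-3/8, 4/3}, Interval(-82, -3/8))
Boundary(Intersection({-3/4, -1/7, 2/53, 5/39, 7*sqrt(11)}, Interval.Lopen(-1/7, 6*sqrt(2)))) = {2/53, 5/39}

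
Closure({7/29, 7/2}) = {7/29, 7/2}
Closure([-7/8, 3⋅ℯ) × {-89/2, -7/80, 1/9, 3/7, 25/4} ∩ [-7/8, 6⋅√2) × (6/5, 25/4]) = [-7/8, 3⋅ℯ] × {25/4}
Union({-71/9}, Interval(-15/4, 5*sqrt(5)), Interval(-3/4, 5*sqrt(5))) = Union({-71/9}, Interval(-15/4, 5*sqrt(5)))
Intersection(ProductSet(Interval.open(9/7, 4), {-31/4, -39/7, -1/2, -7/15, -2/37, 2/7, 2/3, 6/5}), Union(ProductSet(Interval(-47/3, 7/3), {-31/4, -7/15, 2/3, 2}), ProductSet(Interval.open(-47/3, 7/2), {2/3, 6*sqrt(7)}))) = Union(ProductSet(Interval.Lopen(9/7, 7/3), {-31/4, -7/15, 2/3}), ProductSet(Interval.open(9/7, 7/2), {2/3}))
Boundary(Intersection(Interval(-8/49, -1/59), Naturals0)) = EmptySet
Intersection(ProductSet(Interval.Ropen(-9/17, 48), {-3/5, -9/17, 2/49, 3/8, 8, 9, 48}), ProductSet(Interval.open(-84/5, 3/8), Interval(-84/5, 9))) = ProductSet(Interval.Ropen(-9/17, 3/8), {-3/5, -9/17, 2/49, 3/8, 8, 9})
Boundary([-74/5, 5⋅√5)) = {-74/5, 5⋅√5}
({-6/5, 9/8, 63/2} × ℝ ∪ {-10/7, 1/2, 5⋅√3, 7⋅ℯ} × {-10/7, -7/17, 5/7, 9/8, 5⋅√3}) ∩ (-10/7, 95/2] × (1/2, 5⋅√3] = ({-6/5, 9/8, 63/2} × (1/2, 5⋅√3]) ∪ ({1/2, 5⋅√3, 7⋅ℯ} × {5/7, 9/8, 5⋅√3})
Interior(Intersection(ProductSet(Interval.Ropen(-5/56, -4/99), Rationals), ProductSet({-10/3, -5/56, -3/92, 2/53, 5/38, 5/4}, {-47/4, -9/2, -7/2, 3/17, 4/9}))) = EmptySet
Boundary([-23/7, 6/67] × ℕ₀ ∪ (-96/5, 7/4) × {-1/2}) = ([-23/7, 6/67] × ℕ₀) ∪ ([-96/5, 7/4] × {-1/2})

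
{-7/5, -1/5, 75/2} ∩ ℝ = {-7/5, -1/5, 75/2}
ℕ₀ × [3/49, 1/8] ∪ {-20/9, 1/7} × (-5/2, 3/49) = (ℕ₀ × [3/49, 1/8]) ∪ ({-20/9, 1/7} × (-5/2, 3/49))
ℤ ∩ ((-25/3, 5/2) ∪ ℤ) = ℤ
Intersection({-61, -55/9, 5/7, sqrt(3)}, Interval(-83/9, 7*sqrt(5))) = {-55/9, 5/7, sqrt(3)}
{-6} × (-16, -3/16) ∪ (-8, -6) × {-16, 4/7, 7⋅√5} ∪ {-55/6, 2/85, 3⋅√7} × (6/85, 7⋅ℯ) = ({-6} × (-16, -3/16)) ∪ ((-8, -6) × {-16, 4/7, 7⋅√5}) ∪ ({-55/6, 2/85, 3⋅√7} × (6/85, 7⋅ℯ))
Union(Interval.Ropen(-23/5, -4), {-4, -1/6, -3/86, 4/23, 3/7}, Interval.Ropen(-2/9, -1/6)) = Union({-3/86, 4/23, 3/7}, Interval(-23/5, -4), Interval(-2/9, -1/6))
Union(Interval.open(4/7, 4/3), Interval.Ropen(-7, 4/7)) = Union(Interval.Ropen(-7, 4/7), Interval.open(4/7, 4/3))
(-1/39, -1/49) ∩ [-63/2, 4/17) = (-1/39, -1/49)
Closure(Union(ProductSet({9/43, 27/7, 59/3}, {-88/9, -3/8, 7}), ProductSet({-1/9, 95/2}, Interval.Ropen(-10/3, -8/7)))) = Union(ProductSet({-1/9, 95/2}, Interval(-10/3, -8/7)), ProductSet({9/43, 27/7, 59/3}, {-88/9, -3/8, 7}))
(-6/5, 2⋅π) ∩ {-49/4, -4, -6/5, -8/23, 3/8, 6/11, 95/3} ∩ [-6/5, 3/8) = {-8/23}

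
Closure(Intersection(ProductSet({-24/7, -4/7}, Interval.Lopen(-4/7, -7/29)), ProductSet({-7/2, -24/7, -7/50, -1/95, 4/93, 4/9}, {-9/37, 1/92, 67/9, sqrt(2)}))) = ProductSet({-24/7}, {-9/37})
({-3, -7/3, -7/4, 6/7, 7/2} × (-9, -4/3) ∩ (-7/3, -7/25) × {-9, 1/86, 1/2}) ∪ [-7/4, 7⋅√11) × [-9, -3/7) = [-7/4, 7⋅√11) × [-9, -3/7)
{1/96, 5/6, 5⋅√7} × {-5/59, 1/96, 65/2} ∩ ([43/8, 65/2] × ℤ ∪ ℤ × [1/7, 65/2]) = ∅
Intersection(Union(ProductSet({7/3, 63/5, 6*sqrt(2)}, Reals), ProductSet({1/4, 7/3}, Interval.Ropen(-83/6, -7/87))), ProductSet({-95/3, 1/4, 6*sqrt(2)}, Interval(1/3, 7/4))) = ProductSet({6*sqrt(2)}, Interval(1/3, 7/4))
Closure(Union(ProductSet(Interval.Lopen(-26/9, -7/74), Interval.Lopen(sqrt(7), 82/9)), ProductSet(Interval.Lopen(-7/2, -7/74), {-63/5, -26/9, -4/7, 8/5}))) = Union(ProductSet({-26/9, -7/74}, Interval(sqrt(7), 82/9)), ProductSet(Interval(-7/2, -7/74), {-63/5, -26/9, -4/7, 8/5}), ProductSet(Interval(-26/9, -7/74), {82/9, sqrt(7)}), ProductSet(Interval.Lopen(-26/9, -7/74), Interval.Lopen(sqrt(7), 82/9)))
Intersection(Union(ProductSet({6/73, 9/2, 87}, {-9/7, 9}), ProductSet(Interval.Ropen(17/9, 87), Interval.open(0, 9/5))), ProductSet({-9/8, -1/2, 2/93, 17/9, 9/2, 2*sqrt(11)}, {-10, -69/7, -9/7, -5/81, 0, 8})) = ProductSet({9/2}, {-9/7})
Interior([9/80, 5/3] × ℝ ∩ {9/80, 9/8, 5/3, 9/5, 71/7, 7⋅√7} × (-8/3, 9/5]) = ∅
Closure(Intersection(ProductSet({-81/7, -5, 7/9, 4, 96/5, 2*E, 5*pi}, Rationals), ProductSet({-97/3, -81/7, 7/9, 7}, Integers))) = ProductSet({-81/7, 7/9}, Integers)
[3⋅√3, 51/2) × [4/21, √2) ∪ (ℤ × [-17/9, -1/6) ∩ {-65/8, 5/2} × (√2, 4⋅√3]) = [3⋅√3, 51/2) × [4/21, √2)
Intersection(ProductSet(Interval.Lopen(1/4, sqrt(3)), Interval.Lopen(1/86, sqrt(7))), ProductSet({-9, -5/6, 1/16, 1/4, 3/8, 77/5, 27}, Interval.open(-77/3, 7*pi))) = ProductSet({3/8}, Interval.Lopen(1/86, sqrt(7)))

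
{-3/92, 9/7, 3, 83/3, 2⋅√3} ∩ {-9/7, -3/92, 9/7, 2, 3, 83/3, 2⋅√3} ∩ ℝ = {-3/92, 9/7, 3, 83/3, 2⋅√3}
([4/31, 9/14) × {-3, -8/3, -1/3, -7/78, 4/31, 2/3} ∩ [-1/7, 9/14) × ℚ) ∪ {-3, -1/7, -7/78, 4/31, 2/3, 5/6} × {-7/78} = ({-3, -1/7, -7/78, 4/31, 2/3, 5/6} × {-7/78}) ∪ ([4/31, 9/14) × {-3, -8/3, -1/3, -7/78, 4/31, 2/3})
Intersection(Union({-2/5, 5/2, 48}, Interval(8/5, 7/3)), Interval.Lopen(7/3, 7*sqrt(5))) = {5/2}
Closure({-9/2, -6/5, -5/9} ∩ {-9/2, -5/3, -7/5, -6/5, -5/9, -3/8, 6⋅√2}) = {-9/2, -6/5, -5/9}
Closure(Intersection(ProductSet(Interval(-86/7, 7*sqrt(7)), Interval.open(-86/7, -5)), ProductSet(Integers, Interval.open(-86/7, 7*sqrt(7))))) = ProductSet(Range(-12, 19, 1), Interval(-86/7, -5))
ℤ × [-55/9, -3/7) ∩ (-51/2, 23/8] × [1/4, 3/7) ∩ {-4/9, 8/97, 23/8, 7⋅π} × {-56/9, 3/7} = ∅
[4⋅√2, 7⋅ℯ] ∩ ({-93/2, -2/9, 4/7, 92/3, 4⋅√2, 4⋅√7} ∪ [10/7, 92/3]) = [4⋅√2, 7⋅ℯ]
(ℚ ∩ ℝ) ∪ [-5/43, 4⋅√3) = ℚ ∪ [-5/43, 4⋅√3)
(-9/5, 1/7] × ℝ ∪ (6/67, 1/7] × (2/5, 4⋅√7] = (-9/5, 1/7] × ℝ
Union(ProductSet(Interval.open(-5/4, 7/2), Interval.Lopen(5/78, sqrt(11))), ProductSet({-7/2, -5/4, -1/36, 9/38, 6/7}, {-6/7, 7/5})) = Union(ProductSet({-7/2, -5/4, -1/36, 9/38, 6/7}, {-6/7, 7/5}), ProductSet(Interval.open(-5/4, 7/2), Interval.Lopen(5/78, sqrt(11))))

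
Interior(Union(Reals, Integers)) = Reals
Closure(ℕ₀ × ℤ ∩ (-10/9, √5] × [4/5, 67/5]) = {0, 1, 2} × {1, 2, …, 13}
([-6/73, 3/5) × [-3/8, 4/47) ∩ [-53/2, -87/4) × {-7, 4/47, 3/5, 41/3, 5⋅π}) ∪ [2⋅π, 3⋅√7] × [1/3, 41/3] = [2⋅π, 3⋅√7] × [1/3, 41/3]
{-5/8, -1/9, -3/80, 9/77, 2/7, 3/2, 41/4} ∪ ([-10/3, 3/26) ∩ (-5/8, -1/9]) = [-5/8, -1/9] ∪ {-3/80, 9/77, 2/7, 3/2, 41/4}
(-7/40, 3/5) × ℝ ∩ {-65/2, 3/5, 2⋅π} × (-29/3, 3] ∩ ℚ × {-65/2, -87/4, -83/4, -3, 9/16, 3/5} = ∅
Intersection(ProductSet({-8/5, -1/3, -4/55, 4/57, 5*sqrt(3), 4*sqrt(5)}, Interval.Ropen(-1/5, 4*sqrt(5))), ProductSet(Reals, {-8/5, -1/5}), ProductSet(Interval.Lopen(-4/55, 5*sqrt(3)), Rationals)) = ProductSet({4/57, 5*sqrt(3)}, {-1/5})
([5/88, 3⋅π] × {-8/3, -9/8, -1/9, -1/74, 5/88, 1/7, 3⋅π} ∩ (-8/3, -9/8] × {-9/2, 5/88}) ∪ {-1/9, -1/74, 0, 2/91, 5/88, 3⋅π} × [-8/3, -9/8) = {-1/9, -1/74, 0, 2/91, 5/88, 3⋅π} × [-8/3, -9/8)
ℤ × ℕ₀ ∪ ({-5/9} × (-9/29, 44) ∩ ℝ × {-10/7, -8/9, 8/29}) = (ℤ × ℕ₀) ∪ ({-5/9} × {8/29})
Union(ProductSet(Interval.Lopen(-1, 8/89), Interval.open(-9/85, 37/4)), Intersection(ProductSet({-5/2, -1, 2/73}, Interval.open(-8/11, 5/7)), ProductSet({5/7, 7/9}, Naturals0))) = ProductSet(Interval.Lopen(-1, 8/89), Interval.open(-9/85, 37/4))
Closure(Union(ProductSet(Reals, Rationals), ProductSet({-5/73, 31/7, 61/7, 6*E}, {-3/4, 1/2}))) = ProductSet(Reals, Reals)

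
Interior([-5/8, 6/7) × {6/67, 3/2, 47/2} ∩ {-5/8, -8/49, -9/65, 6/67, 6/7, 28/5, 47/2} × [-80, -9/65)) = ∅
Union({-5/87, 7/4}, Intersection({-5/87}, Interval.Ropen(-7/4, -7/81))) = {-5/87, 7/4}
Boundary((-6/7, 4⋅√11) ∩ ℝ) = {-6/7, 4⋅√11}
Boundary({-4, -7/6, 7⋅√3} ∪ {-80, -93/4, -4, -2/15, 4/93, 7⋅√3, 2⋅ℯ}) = {-80, -93/4, -4, -7/6, -2/15, 4/93, 7⋅√3, 2⋅ℯ}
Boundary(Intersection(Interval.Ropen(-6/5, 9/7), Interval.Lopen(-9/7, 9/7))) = {-6/5, 9/7}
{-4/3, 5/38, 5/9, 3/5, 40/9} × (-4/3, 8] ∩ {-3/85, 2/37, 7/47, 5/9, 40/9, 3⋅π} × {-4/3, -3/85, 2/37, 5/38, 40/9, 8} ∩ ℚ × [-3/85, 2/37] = {5/9, 40/9} × {-3/85, 2/37}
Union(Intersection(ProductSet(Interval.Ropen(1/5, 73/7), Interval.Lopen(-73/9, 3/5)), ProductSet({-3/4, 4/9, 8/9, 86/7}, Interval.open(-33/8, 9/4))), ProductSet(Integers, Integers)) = Union(ProductSet({4/9, 8/9}, Interval.Lopen(-33/8, 3/5)), ProductSet(Integers, Integers))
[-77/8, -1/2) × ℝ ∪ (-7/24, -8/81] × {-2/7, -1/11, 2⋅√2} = ([-77/8, -1/2) × ℝ) ∪ ((-7/24, -8/81] × {-2/7, -1/11, 2⋅√2})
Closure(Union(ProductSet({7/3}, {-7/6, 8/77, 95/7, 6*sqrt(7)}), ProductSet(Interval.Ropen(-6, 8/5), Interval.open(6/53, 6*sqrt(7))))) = Union(ProductSet({7/3}, {-7/6, 8/77, 95/7, 6*sqrt(7)}), ProductSet({-6, 8/5}, Interval(6/53, 6*sqrt(7))), ProductSet(Interval(-6, 8/5), {6/53, 6*sqrt(7)}), ProductSet(Interval.Ropen(-6, 8/5), Interval.open(6/53, 6*sqrt(7))))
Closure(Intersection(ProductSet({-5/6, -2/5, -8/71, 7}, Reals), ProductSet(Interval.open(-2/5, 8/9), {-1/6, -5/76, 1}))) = ProductSet({-8/71}, {-1/6, -5/76, 1})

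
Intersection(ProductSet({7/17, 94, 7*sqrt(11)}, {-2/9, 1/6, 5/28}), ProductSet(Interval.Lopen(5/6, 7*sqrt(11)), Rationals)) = ProductSet({7*sqrt(11)}, {-2/9, 1/6, 5/28})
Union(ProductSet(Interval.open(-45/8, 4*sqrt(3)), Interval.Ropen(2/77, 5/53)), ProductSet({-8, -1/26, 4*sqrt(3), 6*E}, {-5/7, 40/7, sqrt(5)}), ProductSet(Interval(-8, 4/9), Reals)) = Union(ProductSet({-8, -1/26, 4*sqrt(3), 6*E}, {-5/7, 40/7, sqrt(5)}), ProductSet(Interval(-8, 4/9), Reals), ProductSet(Interval.open(-45/8, 4*sqrt(3)), Interval.Ropen(2/77, 5/53)))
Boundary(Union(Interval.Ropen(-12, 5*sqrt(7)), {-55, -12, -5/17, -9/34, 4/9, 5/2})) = {-55, -12, 5*sqrt(7)}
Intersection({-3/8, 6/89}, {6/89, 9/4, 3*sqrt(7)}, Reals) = {6/89}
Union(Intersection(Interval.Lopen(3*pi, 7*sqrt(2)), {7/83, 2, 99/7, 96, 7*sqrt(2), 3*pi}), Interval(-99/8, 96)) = Interval(-99/8, 96)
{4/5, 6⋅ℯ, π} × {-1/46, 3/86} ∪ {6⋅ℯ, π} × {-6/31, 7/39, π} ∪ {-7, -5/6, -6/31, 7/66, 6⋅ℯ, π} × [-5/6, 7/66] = ({6⋅ℯ, π} × {-6/31, 7/39, π}) ∪ ({4/5, 6⋅ℯ, π} × {-1/46, 3/86}) ∪ ({-7, -5/6, -6/31, 7/66, 6⋅ℯ, π} × [-5/6, 7/66])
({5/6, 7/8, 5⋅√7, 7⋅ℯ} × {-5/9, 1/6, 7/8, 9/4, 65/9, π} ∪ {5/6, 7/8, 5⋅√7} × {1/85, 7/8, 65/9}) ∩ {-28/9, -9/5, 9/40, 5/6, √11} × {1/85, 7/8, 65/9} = {5/6} × {1/85, 7/8, 65/9}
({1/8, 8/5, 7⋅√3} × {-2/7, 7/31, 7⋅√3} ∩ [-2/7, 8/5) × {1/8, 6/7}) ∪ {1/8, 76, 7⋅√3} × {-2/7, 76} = {1/8, 76, 7⋅√3} × {-2/7, 76}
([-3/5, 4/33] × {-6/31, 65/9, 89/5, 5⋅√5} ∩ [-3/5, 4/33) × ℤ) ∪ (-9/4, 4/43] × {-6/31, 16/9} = (-9/4, 4/43] × {-6/31, 16/9}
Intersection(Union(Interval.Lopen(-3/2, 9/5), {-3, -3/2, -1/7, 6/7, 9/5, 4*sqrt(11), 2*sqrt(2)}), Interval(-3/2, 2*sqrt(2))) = Union({2*sqrt(2)}, Interval(-3/2, 9/5))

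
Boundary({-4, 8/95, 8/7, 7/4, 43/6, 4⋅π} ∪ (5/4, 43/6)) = {-4, 8/95, 8/7, 5/4, 43/6, 4⋅π}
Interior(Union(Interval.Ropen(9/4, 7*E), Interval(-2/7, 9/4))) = Interval.open(-2/7, 7*E)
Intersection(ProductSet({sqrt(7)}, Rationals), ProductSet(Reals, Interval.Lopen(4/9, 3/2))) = ProductSet({sqrt(7)}, Intersection(Interval.Lopen(4/9, 3/2), Rationals))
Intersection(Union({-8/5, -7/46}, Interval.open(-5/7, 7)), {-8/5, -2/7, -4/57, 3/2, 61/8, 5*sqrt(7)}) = {-8/5, -2/7, -4/57, 3/2}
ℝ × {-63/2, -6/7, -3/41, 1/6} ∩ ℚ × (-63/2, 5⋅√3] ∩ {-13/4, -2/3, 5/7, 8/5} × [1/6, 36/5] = {-13/4, -2/3, 5/7, 8/5} × {1/6}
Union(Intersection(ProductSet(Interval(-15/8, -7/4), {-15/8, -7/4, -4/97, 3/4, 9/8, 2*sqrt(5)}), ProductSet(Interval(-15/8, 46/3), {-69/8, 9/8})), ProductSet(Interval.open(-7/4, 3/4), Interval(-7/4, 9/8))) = Union(ProductSet(Interval(-15/8, -7/4), {9/8}), ProductSet(Interval.open(-7/4, 3/4), Interval(-7/4, 9/8)))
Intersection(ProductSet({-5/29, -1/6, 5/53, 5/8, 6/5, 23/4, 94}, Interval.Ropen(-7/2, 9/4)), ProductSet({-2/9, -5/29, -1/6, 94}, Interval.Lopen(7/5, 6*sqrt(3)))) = ProductSet({-5/29, -1/6, 94}, Interval.open(7/5, 9/4))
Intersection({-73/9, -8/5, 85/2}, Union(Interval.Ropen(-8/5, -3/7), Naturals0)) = {-8/5}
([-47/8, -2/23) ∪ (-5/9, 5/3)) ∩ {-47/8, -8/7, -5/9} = {-47/8, -8/7, -5/9}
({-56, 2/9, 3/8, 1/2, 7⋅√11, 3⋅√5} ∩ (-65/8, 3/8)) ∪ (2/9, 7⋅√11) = [2/9, 7⋅√11)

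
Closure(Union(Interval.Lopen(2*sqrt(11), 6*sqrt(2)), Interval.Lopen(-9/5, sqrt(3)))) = Union(Interval(-9/5, sqrt(3)), Interval(2*sqrt(11), 6*sqrt(2)))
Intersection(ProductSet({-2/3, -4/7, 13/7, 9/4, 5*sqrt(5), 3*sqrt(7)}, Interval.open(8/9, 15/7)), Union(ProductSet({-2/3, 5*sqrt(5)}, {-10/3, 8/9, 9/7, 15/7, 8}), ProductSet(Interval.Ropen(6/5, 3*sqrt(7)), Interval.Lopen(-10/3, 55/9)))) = Union(ProductSet({-2/3, 5*sqrt(5)}, {9/7}), ProductSet({13/7, 9/4}, Interval.open(8/9, 15/7)))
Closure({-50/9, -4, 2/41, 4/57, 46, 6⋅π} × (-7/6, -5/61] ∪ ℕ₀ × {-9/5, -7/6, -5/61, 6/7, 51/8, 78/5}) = (ℕ₀ × {-9/5, -7/6, -5/61, 6/7, 51/8, 78/5}) ∪ ({-50/9, -4, 2/41, 4/57, 46, 6⋅π} × [-7/6, -5/61])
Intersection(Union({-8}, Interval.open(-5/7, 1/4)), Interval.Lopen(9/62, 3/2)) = Interval.open(9/62, 1/4)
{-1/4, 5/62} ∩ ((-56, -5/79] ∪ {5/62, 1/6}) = {-1/4, 5/62}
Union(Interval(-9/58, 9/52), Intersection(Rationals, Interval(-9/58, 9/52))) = Union(Intersection(Interval(-9/58, 9/52), Rationals), Interval(-9/58, 9/52))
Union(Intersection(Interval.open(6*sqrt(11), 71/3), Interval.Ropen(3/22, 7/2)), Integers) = Integers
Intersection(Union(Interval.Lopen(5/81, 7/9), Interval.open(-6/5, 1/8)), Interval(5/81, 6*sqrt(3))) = Interval(5/81, 7/9)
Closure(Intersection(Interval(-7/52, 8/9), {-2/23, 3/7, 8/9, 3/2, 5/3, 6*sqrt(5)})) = {-2/23, 3/7, 8/9}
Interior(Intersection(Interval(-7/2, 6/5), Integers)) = EmptySet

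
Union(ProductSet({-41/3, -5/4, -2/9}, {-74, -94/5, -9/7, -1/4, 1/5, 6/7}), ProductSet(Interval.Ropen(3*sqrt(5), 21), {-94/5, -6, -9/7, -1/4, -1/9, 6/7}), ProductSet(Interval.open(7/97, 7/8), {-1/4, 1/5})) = Union(ProductSet({-41/3, -5/4, -2/9}, {-74, -94/5, -9/7, -1/4, 1/5, 6/7}), ProductSet(Interval.open(7/97, 7/8), {-1/4, 1/5}), ProductSet(Interval.Ropen(3*sqrt(5), 21), {-94/5, -6, -9/7, -1/4, -1/9, 6/7}))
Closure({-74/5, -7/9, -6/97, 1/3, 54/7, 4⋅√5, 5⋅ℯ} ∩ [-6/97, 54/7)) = {-6/97, 1/3}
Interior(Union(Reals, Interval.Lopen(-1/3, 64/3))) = Interval(-oo, oo)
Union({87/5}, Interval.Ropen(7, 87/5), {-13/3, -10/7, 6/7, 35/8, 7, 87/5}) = Union({-13/3, -10/7, 6/7, 35/8}, Interval(7, 87/5))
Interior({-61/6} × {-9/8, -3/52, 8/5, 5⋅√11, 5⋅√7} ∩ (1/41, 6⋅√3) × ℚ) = ∅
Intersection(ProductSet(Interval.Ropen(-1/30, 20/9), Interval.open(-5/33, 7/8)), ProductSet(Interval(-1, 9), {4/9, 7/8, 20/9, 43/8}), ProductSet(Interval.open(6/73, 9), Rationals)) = ProductSet(Interval.open(6/73, 20/9), {4/9})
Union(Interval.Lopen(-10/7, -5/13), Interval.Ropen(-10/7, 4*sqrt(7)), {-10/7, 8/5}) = Interval.Ropen(-10/7, 4*sqrt(7))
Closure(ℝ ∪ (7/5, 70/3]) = (-∞, ∞)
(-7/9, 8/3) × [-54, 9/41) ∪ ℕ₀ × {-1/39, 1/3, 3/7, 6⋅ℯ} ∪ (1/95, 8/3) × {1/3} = ((1/95, 8/3) × {1/3}) ∪ (ℕ₀ × {-1/39, 1/3, 3/7, 6⋅ℯ}) ∪ ((-7/9, 8/3) × [-54, 9/41))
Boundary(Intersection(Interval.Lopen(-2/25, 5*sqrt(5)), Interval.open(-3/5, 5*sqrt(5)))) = {-2/25, 5*sqrt(5)}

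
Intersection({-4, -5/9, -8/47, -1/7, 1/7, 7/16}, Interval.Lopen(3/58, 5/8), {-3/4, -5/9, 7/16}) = {7/16}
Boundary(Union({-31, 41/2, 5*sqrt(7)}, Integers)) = Union({41/2, 5*sqrt(7)}, Integers)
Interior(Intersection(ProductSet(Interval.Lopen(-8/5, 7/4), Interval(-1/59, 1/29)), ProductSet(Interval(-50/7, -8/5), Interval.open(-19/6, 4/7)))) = EmptySet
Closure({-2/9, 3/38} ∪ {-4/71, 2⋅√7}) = {-2/9, -4/71, 3/38, 2⋅√7}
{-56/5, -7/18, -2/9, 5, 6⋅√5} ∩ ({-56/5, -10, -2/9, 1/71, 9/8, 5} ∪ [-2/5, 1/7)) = {-56/5, -7/18, -2/9, 5}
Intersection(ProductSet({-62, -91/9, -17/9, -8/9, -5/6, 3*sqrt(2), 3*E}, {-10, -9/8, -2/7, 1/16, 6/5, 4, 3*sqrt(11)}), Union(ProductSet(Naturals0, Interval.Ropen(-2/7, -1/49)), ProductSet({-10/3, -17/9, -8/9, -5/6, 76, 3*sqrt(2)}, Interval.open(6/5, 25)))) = ProductSet({-17/9, -8/9, -5/6, 3*sqrt(2)}, {4, 3*sqrt(11)})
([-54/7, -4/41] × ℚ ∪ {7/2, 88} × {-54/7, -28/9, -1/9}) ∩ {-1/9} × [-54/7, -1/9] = {-1/9} × (ℚ ∩ [-54/7, -1/9])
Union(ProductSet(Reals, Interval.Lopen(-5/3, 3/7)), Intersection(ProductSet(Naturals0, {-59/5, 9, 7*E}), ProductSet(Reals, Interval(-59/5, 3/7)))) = Union(ProductSet(Naturals0, {-59/5}), ProductSet(Reals, Interval.Lopen(-5/3, 3/7)))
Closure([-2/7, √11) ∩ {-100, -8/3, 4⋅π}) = ∅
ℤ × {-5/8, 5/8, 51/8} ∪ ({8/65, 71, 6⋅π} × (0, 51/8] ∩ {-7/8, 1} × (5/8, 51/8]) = ℤ × {-5/8, 5/8, 51/8}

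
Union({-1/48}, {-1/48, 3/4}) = {-1/48, 3/4}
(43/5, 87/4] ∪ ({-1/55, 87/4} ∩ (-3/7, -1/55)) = (43/5, 87/4]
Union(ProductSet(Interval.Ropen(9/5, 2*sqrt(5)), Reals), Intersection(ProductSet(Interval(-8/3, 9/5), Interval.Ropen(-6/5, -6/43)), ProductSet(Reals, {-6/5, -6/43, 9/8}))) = Union(ProductSet(Interval(-8/3, 9/5), {-6/5}), ProductSet(Interval.Ropen(9/5, 2*sqrt(5)), Reals))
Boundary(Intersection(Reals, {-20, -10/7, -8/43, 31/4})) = {-20, -10/7, -8/43, 31/4}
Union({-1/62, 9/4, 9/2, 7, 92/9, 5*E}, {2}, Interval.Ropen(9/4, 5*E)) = Union({-1/62, 2}, Interval(9/4, 5*E))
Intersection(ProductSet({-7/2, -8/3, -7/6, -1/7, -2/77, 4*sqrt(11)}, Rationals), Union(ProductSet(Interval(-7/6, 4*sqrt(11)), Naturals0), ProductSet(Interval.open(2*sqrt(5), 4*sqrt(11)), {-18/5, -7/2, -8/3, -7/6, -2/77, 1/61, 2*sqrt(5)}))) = ProductSet({-7/6, -1/7, -2/77, 4*sqrt(11)}, Naturals0)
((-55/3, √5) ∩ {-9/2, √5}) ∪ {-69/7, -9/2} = {-69/7, -9/2}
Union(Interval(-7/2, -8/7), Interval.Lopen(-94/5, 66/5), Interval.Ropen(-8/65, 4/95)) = Interval.Lopen(-94/5, 66/5)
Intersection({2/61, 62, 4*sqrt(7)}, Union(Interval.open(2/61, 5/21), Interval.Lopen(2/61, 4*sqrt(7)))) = {4*sqrt(7)}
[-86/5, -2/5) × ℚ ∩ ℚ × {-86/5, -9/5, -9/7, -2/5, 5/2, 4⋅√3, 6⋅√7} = (ℚ ∩ [-86/5, -2/5)) × {-86/5, -9/5, -9/7, -2/5, 5/2}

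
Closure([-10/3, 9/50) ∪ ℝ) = (-∞, ∞)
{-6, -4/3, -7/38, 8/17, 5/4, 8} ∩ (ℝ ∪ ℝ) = {-6, -4/3, -7/38, 8/17, 5/4, 8}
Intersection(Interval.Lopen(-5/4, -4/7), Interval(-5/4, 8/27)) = Interval.Lopen(-5/4, -4/7)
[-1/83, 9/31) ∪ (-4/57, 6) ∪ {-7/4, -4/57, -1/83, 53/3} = {-7/4, 53/3} ∪ [-4/57, 6)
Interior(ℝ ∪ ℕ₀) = ℝ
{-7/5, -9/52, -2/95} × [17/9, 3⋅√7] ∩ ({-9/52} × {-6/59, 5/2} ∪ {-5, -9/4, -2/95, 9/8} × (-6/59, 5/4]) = {-9/52} × {5/2}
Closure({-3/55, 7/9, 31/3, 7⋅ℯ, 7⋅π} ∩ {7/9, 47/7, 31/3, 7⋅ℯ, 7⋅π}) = {7/9, 31/3, 7⋅ℯ, 7⋅π}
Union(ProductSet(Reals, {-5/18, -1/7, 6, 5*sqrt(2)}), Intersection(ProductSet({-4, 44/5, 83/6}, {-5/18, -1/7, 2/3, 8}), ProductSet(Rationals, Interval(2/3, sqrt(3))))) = Union(ProductSet({-4, 44/5, 83/6}, {2/3}), ProductSet(Reals, {-5/18, -1/7, 6, 5*sqrt(2)}))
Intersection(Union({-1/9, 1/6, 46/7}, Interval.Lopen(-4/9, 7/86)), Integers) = Range(0, 1, 1)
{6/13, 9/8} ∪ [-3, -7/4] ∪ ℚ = ℚ ∪ [-3, -7/4]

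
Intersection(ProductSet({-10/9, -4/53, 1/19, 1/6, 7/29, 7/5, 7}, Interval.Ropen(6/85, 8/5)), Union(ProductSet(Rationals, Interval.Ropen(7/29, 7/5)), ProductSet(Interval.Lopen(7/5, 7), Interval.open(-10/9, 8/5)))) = Union(ProductSet({7}, Interval.Ropen(6/85, 8/5)), ProductSet({-10/9, -4/53, 1/19, 1/6, 7/29, 7/5, 7}, Interval.Ropen(7/29, 7/5)))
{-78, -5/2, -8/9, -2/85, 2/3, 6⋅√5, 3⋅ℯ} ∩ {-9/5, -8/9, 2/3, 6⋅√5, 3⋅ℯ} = {-8/9, 2/3, 6⋅√5, 3⋅ℯ}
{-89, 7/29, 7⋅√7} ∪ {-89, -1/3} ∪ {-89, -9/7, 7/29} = {-89, -9/7, -1/3, 7/29, 7⋅√7}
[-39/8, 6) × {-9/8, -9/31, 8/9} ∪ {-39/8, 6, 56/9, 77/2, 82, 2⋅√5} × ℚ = ([-39/8, 6) × {-9/8, -9/31, 8/9}) ∪ ({-39/8, 6, 56/9, 77/2, 82, 2⋅√5} × ℚ)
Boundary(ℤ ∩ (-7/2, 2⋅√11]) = {-3, -2, …, 6}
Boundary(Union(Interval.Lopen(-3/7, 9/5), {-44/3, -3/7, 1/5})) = {-44/3, -3/7, 9/5}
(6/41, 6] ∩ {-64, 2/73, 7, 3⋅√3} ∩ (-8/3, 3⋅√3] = {3⋅√3}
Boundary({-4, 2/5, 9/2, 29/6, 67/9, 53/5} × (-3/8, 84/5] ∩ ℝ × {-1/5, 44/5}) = {-4, 2/5, 9/2, 29/6, 67/9, 53/5} × {-1/5, 44/5}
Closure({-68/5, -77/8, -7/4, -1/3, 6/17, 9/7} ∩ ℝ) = {-68/5, -77/8, -7/4, -1/3, 6/17, 9/7}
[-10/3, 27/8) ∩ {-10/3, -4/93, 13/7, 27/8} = {-10/3, -4/93, 13/7}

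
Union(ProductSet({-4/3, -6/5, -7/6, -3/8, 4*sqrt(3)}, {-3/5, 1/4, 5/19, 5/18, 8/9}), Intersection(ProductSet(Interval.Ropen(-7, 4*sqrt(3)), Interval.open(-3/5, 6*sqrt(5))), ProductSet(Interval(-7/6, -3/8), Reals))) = Union(ProductSet({-4/3, -6/5, -7/6, -3/8, 4*sqrt(3)}, {-3/5, 1/4, 5/19, 5/18, 8/9}), ProductSet(Interval(-7/6, -3/8), Interval.open(-3/5, 6*sqrt(5))))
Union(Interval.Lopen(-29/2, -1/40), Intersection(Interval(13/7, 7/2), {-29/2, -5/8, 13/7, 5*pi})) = Union({13/7}, Interval.Lopen(-29/2, -1/40))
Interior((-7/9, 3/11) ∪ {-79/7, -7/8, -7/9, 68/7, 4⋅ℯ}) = (-7/9, 3/11)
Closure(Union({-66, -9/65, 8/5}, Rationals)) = Reals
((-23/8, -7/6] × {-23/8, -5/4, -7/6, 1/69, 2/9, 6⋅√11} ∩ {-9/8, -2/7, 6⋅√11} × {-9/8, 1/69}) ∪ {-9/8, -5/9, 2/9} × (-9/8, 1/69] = {-9/8, -5/9, 2/9} × (-9/8, 1/69]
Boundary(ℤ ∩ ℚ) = ℤ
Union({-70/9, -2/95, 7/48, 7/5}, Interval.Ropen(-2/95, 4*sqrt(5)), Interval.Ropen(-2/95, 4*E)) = Union({-70/9}, Interval.Ropen(-2/95, 4*E))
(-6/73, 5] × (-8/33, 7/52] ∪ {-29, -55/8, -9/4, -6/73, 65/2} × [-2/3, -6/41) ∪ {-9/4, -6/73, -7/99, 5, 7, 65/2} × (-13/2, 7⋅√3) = ((-6/73, 5] × (-8/33, 7/52]) ∪ ({-29, -55/8, -9/4, -6/73, 65/2} × [-2/3, -6/41)) ∪ ({-9/4, -6/73, -7/99, 5, 7, 65/2} × (-13/2, 7⋅√3))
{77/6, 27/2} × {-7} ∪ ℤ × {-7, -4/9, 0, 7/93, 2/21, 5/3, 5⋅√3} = ({77/6, 27/2} × {-7}) ∪ (ℤ × {-7, -4/9, 0, 7/93, 2/21, 5/3, 5⋅√3})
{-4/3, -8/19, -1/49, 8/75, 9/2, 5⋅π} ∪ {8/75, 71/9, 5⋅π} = {-4/3, -8/19, -1/49, 8/75, 9/2, 71/9, 5⋅π}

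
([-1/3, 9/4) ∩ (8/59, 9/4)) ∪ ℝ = (-∞, ∞)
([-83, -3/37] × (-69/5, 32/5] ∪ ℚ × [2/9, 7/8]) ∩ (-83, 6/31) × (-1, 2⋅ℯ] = ((ℚ ∩ (-83, 6/31)) × [2/9, 7/8]) ∪ ((-83, -3/37] × (-1, 2⋅ℯ])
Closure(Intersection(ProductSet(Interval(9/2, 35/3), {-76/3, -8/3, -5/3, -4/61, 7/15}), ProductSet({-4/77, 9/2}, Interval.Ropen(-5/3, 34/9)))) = ProductSet({9/2}, {-5/3, -4/61, 7/15})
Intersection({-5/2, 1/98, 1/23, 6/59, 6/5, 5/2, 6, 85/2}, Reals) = {-5/2, 1/98, 1/23, 6/59, 6/5, 5/2, 6, 85/2}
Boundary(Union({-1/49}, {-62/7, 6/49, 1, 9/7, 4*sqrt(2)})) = {-62/7, -1/49, 6/49, 1, 9/7, 4*sqrt(2)}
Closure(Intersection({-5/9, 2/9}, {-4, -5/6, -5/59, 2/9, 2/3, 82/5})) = {2/9}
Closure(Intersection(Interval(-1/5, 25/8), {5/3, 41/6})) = {5/3}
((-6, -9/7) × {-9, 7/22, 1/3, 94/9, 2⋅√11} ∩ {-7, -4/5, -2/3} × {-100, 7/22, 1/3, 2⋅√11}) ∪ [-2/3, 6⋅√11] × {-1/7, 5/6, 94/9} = [-2/3, 6⋅√11] × {-1/7, 5/6, 94/9}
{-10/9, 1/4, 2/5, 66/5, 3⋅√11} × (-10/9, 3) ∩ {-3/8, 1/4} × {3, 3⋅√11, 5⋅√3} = ∅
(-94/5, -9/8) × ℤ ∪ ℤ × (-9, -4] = (ℤ × (-9, -4]) ∪ ((-94/5, -9/8) × ℤ)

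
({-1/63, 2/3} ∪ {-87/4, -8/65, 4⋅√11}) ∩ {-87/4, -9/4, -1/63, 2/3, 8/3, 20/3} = {-87/4, -1/63, 2/3}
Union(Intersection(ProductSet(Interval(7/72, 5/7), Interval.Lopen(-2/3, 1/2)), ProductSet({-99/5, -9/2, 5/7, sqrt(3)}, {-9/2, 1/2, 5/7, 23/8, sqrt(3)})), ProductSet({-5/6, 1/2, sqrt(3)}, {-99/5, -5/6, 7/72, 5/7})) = Union(ProductSet({5/7}, {1/2}), ProductSet({-5/6, 1/2, sqrt(3)}, {-99/5, -5/6, 7/72, 5/7}))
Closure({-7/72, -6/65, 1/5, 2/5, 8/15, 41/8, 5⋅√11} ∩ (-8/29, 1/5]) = {-7/72, -6/65, 1/5}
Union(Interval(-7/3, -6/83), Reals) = Interval(-oo, oo)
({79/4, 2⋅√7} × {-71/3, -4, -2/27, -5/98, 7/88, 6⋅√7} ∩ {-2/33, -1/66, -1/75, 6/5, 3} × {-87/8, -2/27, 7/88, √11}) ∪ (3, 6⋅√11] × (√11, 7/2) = (3, 6⋅√11] × (√11, 7/2)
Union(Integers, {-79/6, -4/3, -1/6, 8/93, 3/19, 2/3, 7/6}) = Union({-79/6, -4/3, -1/6, 8/93, 3/19, 2/3, 7/6}, Integers)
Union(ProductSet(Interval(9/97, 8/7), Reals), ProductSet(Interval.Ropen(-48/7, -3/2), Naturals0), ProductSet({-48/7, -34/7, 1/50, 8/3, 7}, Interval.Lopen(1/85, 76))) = Union(ProductSet({-48/7, -34/7, 1/50, 8/3, 7}, Interval.Lopen(1/85, 76)), ProductSet(Interval.Ropen(-48/7, -3/2), Naturals0), ProductSet(Interval(9/97, 8/7), Reals))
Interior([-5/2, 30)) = (-5/2, 30)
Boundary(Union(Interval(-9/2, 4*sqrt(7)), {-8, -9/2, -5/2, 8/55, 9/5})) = {-8, -9/2, 4*sqrt(7)}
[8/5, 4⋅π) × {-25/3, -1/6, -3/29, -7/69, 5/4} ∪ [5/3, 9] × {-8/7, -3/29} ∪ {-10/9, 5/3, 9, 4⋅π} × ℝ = ({-10/9, 5/3, 9, 4⋅π} × ℝ) ∪ ([5/3, 9] × {-8/7, -3/29}) ∪ ([8/5, 4⋅π) × {-25/3, -1/6, -3/29, -7/69, 5/4})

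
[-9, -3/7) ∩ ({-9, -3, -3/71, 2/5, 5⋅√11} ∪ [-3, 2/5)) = {-9} ∪ [-3, -3/7)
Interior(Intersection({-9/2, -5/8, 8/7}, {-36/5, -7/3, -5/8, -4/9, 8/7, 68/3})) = EmptySet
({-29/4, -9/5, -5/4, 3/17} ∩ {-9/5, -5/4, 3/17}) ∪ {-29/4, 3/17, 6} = {-29/4, -9/5, -5/4, 3/17, 6}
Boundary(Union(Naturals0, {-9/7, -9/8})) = Union({-9/7, -9/8}, Naturals0)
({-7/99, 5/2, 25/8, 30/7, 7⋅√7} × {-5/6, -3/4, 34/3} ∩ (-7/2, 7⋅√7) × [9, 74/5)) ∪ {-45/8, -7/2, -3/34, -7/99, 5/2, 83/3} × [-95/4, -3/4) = ({-7/99, 5/2, 25/8, 30/7} × {34/3}) ∪ ({-45/8, -7/2, -3/34, -7/99, 5/2, 83/3} × [-95/4, -3/4))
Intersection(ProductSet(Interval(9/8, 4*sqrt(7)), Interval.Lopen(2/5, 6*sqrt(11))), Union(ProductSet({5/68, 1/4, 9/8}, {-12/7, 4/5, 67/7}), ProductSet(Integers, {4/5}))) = Union(ProductSet({9/8}, {4/5, 67/7}), ProductSet(Range(2, 11, 1), {4/5}))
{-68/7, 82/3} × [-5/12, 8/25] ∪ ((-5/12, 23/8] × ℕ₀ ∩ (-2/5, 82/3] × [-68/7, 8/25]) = ({-68/7, 82/3} × [-5/12, 8/25]) ∪ ((-2/5, 23/8] × {0})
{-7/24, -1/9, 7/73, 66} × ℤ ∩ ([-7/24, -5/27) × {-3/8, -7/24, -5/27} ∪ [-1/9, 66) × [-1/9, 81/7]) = {-1/9, 7/73} × {0, 1, …, 11}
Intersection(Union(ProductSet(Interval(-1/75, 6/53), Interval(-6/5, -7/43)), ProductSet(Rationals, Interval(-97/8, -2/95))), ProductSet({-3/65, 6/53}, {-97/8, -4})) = ProductSet({-3/65, 6/53}, {-97/8, -4})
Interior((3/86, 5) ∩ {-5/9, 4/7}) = ∅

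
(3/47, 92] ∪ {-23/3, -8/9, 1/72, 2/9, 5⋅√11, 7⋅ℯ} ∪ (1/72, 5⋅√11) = {-23/3, -8/9} ∪ [1/72, 92]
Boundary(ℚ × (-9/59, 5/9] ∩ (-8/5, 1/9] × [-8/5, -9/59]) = ∅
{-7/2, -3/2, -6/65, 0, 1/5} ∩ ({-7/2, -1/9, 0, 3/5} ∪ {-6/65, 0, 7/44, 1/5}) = {-7/2, -6/65, 0, 1/5}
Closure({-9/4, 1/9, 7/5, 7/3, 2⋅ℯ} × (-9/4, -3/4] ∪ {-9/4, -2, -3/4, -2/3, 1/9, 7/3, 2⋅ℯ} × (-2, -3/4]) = ({-9/4, 1/9, 7/5, 7/3, 2⋅ℯ} × [-9/4, -3/4]) ∪ ({-9/4, -2, -3/4, -2/3, 1/9, 7/3, 2⋅ℯ} × [-2, -3/4])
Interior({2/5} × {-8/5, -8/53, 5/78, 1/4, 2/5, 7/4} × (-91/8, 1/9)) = ∅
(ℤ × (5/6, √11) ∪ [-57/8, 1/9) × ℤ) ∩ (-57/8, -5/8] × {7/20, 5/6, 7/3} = {-7, -6, …, -1} × {7/3}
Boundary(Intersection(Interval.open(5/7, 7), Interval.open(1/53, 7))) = {5/7, 7}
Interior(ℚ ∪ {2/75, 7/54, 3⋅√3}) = ∅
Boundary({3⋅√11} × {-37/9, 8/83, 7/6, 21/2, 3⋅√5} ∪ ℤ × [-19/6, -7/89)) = (ℤ × [-19/6, -7/89]) ∪ ({3⋅√11} × {-37/9, 8/83, 7/6, 21/2, 3⋅√5})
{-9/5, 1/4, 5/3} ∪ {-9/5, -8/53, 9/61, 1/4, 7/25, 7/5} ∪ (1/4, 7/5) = {-9/5, -8/53, 9/61, 5/3} ∪ [1/4, 7/5]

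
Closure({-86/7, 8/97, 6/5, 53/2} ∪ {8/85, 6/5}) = {-86/7, 8/97, 8/85, 6/5, 53/2}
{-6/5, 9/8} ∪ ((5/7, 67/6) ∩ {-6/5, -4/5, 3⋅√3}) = {-6/5, 9/8, 3⋅√3}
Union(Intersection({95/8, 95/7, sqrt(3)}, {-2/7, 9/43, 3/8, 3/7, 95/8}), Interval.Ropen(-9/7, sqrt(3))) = Union({95/8}, Interval.Ropen(-9/7, sqrt(3)))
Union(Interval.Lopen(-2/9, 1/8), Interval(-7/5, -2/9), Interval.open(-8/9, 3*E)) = Interval.Ropen(-7/5, 3*E)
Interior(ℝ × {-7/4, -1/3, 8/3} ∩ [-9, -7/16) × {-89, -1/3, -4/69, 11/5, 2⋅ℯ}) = ∅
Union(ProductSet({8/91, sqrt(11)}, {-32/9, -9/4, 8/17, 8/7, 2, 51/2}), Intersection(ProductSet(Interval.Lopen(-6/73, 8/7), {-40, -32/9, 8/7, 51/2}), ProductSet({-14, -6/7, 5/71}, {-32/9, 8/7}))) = Union(ProductSet({5/71}, {-32/9, 8/7}), ProductSet({8/91, sqrt(11)}, {-32/9, -9/4, 8/17, 8/7, 2, 51/2}))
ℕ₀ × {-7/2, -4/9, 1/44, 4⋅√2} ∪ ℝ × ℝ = ℝ × ℝ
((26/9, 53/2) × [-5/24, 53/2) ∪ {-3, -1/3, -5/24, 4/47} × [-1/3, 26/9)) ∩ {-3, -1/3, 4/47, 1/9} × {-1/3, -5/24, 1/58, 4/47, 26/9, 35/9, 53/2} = {-3, -1/3, 4/47} × {-1/3, -5/24, 1/58, 4/47}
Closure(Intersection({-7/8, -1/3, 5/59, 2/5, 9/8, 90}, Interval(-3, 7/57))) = {-7/8, -1/3, 5/59}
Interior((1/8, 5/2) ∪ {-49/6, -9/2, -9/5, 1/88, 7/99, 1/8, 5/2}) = (1/8, 5/2)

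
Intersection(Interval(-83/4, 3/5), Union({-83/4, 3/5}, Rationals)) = Intersection(Interval(-83/4, 3/5), Rationals)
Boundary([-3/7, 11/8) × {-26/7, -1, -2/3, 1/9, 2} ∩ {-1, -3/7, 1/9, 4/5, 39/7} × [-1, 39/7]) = {-3/7, 1/9, 4/5} × {-1, -2/3, 1/9, 2}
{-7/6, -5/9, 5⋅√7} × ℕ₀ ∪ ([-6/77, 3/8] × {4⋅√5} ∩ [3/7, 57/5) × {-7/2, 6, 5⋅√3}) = {-7/6, -5/9, 5⋅√7} × ℕ₀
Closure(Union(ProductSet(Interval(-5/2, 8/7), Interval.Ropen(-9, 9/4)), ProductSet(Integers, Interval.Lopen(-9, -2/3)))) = Union(ProductSet(Integers, Interval(-9, -2/3)), ProductSet(Interval(-5/2, 8/7), Interval(-9, 9/4)))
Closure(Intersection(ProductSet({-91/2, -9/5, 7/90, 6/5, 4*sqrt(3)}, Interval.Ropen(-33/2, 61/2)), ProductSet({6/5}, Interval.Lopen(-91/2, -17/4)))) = ProductSet({6/5}, Interval(-33/2, -17/4))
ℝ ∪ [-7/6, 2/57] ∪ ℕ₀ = (-∞, ∞) ∪ ℕ₀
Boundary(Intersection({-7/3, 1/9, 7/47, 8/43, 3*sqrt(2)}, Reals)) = {-7/3, 1/9, 7/47, 8/43, 3*sqrt(2)}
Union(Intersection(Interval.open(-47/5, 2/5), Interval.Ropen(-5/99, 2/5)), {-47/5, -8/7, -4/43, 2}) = Union({-47/5, -8/7, -4/43, 2}, Interval.Ropen(-5/99, 2/5))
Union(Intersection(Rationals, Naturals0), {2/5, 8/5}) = Union({2/5, 8/5}, Naturals0)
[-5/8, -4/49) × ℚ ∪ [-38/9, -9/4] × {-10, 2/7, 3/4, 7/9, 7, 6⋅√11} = ([-5/8, -4/49) × ℚ) ∪ ([-38/9, -9/4] × {-10, 2/7, 3/4, 7/9, 7, 6⋅√11})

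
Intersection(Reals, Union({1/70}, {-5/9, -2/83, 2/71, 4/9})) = {-5/9, -2/83, 1/70, 2/71, 4/9}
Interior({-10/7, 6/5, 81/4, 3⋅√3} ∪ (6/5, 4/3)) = (6/5, 4/3)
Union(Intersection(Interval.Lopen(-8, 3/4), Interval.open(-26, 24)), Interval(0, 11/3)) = Interval.Lopen(-8, 11/3)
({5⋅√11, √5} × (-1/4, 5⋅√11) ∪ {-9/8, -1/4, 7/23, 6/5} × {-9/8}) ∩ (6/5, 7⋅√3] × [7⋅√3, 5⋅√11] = {√5} × [7⋅√3, 5⋅√11)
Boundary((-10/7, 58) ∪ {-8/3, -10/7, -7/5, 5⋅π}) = {-8/3, -10/7, 58}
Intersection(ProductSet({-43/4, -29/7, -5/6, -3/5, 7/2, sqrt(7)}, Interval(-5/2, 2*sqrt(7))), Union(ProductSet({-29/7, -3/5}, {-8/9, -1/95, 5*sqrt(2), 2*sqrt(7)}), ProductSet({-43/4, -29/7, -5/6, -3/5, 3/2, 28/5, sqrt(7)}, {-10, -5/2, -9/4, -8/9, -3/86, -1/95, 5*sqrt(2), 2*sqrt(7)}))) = ProductSet({-43/4, -29/7, -5/6, -3/5, sqrt(7)}, {-5/2, -9/4, -8/9, -3/86, -1/95, 2*sqrt(7)})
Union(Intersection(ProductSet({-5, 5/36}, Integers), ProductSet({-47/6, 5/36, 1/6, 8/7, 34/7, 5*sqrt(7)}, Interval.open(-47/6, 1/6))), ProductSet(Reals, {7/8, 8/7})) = Union(ProductSet({5/36}, Range(-7, 1, 1)), ProductSet(Reals, {7/8, 8/7}))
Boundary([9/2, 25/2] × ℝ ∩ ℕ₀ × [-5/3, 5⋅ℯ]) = {5, 6, …, 12} × [-5/3, 5⋅ℯ]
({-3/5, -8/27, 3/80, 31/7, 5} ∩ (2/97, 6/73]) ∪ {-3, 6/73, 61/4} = {-3, 3/80, 6/73, 61/4}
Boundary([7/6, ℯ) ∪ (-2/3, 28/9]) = {-2/3, 28/9}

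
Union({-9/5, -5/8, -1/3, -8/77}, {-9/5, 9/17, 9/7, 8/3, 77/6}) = {-9/5, -5/8, -1/3, -8/77, 9/17, 9/7, 8/3, 77/6}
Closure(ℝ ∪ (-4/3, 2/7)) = (-∞, ∞)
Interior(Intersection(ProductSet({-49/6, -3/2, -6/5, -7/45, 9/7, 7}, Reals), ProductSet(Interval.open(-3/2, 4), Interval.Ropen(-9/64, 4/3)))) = EmptySet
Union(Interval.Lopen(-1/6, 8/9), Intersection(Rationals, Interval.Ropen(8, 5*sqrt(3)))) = Union(Intersection(Interval.Ropen(8, 5*sqrt(3)), Rationals), Interval.Lopen(-1/6, 8/9))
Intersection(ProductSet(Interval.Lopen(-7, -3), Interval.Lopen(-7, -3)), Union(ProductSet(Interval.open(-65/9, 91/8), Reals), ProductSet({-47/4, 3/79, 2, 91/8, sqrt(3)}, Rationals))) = ProductSet(Interval.Lopen(-7, -3), Interval.Lopen(-7, -3))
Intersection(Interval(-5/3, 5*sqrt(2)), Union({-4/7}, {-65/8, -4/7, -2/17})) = {-4/7, -2/17}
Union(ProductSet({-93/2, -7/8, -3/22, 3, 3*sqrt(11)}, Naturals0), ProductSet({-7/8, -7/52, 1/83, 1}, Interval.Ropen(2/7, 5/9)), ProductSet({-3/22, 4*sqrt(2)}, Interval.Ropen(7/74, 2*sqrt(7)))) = Union(ProductSet({-3/22, 4*sqrt(2)}, Interval.Ropen(7/74, 2*sqrt(7))), ProductSet({-7/8, -7/52, 1/83, 1}, Interval.Ropen(2/7, 5/9)), ProductSet({-93/2, -7/8, -3/22, 3, 3*sqrt(11)}, Naturals0))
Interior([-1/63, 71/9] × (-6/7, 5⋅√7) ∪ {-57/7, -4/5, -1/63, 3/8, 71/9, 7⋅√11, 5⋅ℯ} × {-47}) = (-1/63, 71/9) × (-6/7, 5⋅√7)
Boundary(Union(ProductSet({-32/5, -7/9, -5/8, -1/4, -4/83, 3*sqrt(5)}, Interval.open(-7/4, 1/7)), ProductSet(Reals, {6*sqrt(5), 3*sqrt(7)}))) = Union(ProductSet({-32/5, -7/9, -5/8, -1/4, -4/83, 3*sqrt(5)}, Interval(-7/4, 1/7)), ProductSet(Reals, {6*sqrt(5), 3*sqrt(7)}))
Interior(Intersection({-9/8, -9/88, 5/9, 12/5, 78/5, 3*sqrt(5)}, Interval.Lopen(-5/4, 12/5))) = EmptySet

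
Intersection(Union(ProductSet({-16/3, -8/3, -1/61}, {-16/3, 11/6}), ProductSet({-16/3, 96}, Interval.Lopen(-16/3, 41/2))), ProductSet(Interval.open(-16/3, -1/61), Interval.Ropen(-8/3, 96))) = ProductSet({-8/3}, {11/6})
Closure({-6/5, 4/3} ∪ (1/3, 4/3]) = {-6/5} ∪ [1/3, 4/3]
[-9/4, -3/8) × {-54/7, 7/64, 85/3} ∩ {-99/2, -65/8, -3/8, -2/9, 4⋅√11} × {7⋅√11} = ∅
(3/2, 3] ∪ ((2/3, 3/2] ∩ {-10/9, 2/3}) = (3/2, 3]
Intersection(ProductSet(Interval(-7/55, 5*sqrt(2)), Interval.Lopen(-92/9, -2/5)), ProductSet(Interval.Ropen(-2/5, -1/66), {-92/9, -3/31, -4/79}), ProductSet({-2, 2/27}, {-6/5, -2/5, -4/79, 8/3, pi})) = EmptySet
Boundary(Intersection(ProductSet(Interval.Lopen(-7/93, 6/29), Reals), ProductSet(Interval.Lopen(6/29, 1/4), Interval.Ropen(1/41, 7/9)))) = EmptySet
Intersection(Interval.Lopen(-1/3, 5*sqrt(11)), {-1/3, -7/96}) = {-7/96}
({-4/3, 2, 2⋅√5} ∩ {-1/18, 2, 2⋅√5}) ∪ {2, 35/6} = {2, 35/6, 2⋅√5}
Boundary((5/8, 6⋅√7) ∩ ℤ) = {1, 2, …, 15}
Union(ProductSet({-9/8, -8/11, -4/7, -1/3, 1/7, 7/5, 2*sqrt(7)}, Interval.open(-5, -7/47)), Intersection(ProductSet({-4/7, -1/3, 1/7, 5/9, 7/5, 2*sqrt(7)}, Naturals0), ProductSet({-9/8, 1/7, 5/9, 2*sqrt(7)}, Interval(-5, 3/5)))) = Union(ProductSet({1/7, 5/9, 2*sqrt(7)}, Range(0, 1, 1)), ProductSet({-9/8, -8/11, -4/7, -1/3, 1/7, 7/5, 2*sqrt(7)}, Interval.open(-5, -7/47)))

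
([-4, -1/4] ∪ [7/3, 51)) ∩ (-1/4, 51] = [7/3, 51)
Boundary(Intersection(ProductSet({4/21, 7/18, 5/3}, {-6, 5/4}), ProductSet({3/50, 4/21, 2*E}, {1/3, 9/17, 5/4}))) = ProductSet({4/21}, {5/4})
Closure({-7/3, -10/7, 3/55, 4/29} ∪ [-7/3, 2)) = [-7/3, 2]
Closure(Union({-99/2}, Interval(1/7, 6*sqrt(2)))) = Union({-99/2}, Interval(1/7, 6*sqrt(2)))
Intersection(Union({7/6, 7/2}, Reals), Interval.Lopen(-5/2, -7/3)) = Interval.Lopen(-5/2, -7/3)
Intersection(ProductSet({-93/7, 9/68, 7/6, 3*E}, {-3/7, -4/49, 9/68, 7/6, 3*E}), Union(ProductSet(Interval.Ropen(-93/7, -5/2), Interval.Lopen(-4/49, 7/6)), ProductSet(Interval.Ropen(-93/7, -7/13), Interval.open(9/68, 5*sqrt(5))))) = ProductSet({-93/7}, {9/68, 7/6, 3*E})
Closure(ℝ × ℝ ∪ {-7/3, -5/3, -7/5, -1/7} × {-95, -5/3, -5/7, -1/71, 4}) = ℝ × ℝ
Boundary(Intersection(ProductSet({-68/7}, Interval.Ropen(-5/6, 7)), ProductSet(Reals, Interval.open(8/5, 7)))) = ProductSet({-68/7}, Interval(8/5, 7))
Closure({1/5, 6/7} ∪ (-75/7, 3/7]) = [-75/7, 3/7] ∪ {6/7}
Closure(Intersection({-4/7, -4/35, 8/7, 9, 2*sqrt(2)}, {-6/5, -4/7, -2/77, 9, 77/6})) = {-4/7, 9}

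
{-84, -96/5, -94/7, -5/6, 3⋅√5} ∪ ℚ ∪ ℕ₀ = ℚ ∪ {3⋅√5}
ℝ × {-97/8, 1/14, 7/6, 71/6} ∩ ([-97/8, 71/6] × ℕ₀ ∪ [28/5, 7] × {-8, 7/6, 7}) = [28/5, 7] × {7/6}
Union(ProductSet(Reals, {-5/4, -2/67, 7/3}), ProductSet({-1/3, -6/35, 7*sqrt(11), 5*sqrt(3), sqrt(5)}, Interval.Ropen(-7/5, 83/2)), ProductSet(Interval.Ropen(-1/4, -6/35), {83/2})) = Union(ProductSet({-1/3, -6/35, 7*sqrt(11), 5*sqrt(3), sqrt(5)}, Interval.Ropen(-7/5, 83/2)), ProductSet(Interval.Ropen(-1/4, -6/35), {83/2}), ProductSet(Reals, {-5/4, -2/67, 7/3}))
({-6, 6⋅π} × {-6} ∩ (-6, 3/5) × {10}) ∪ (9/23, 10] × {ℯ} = (9/23, 10] × {ℯ}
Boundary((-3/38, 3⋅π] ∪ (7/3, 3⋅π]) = {-3/38, 3⋅π}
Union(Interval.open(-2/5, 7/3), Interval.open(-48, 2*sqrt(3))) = Interval.open(-48, 2*sqrt(3))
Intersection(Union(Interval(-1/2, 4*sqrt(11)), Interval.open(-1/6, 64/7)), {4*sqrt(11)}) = {4*sqrt(11)}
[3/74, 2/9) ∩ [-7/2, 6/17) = [3/74, 2/9)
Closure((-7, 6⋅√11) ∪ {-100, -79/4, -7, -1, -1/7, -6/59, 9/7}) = {-100, -79/4} ∪ [-7, 6⋅√11]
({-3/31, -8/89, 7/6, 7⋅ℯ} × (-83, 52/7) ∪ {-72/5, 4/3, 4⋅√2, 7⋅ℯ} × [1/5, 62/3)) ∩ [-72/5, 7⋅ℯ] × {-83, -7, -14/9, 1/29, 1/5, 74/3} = ({-3/31, -8/89, 7/6, 7⋅ℯ} × {-7, -14/9, 1/29, 1/5}) ∪ ({-72/5, 4/3, 4⋅√2, 7⋅ℯ} × {1/5})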